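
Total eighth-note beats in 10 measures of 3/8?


Reasoning:
Time signature 3/8: the bottom number 8 means the eighth note gets one count
The top number 3 means 3 eighth-note beats per measure
Total = 3 × 10 measures
= 30 eighth-note beats


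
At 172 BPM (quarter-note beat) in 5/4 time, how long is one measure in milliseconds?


Let's work it out.
Quarter-note beat duration = 60000 / 172 ms
Beats per measure (5/4) = 5
One measure = 5 × 60000 / 172 = 300000 / 172 ms
= 1744.2 ms


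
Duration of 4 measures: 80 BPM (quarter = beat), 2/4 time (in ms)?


Quarter-note beat duration = 60000 / 80 ms
Beats per measure (2/4) = 2
One measure = 2 × 60000 / 80 = 120000 / 80 ms
4 measures = 4 × 120000 / 80 = 480000 / 80
= 6000.0 ms


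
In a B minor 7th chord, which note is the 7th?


Minor 7th chord = root + minor 3rd + perfect 5th + minor 7th
Seventh chords stack in thirds, so the letter names are B-D-F-A
Root: B
Minor 3rd above B: D
Perfect 5th above B: F#
Minor 7th above B: A
The 7th = A


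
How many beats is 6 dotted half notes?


Reasoning:
Base half note = 2 beats
Dot 1 adds half the previous value: +1
One dotted half = 2 + 1 = 3
6 of them = 6 × 3 = 18
= 18 beats


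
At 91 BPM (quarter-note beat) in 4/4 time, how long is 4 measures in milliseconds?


Working:
Quarter-note beat duration = 60000 / 91 ms
Beats per measure (4/4) = 4
One measure = 4 × 60000 / 91 = 240000 / 91 ms
4 measures = 4 × 240000 / 91 = 960000 / 91
= 10549.5 ms


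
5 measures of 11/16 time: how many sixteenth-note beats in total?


Reasoning:
Time signature 11/16: the bottom number 16 means the sixteenth note gets one count
The top number 11 means 11 sixteenth-note beats per measure
Total = 11 × 5 measures
= 55 sixteenth-note beats


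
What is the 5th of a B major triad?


Let's work it out.
Major triad = root + major 3rd (4 semitones) + perfect 5th (7 semitones)
A triad on B stacks thirds, so the chord tones use letter names B-D-F
Root: B
Major 3rd above B: D#
Perfect 5th above B: F#
The 5th = F#


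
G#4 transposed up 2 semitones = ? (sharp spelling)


Reasoning:
G#4: chromatic position 8 in octave 4 → absolute = 4×12 + 8 = 56
Transpose up 2: 56 + 2 = 58
58 = 4×12 + 10 → A# in octave 4
Result = A#4


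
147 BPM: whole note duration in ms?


Let's work it out.
One quarter-note beat = 60000 / BPM = 60000 / 147 ms
Whole note = 4 × quarter note
Duration = 4 × 60000 / 147 = 240000 / 147
= 1632.7 ms


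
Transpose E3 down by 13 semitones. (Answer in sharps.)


E3: chromatic position 4 in octave 3 → absolute = 3×12 + 4 = 40
Transpose down 13: 40 - 13 = 27
27 = 2×12 + 3 → D# in octave 2
Result = D#2


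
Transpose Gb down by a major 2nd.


Working:
major 2nd: 2 letter names, 2 semitones
Letter: G - 1 → F
Pitch: Gb - 2 semitones, spelled as an F → Fb
= Fb


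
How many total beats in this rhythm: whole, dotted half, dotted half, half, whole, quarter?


Beat values:
  whole = 4 beats
  dotted half = 3 beats
  dotted half = 3 beats
  half = 2 beats
  whole = 4 beats
  quarter = 1 beat
Sum = 4 + 3 + 3 + 2 + 4 + 1
= 17 beats


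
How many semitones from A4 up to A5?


Let's work it out.
Absolute semitone position = octave×12 + chromatic position
A4: 4×12 + 9 = 57
A5: 5×12 + 9 = 69
Difference = 69 - 57 = 12
= 12 semitones


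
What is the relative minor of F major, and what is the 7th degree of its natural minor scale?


The relative minor shares the major's key signature and starts on its 6th degree
6th degree = a major 6th above the tonic; a major 6th above F is D
→ relative minor of F major is D minor
D natural minor scale: D E F G A Bb C
= D minor; 7th degree = C


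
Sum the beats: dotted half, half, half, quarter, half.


Beat values:
  dotted half = 3 beats
  half = 2 beats
  half = 2 beats
  quarter = 1 beat
  half = 2 beats
Sum = 3 + 2 + 2 + 1 + 2
= 10 beats


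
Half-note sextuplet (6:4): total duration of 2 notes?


Working:
Sextuplet: 6 notes occupy the space of 4 half notes
Space = 4 × 2 = 8 beats
Each sextuplet note = 8 / 6 = 4/3 beats
2 notes = 2 × 4/3 = 8/3
= 8/3 beats


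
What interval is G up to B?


Working:
Letter names: G → B spans 3 letter names → a 3rd
Semitones: G → B = 4 half-steps
A 3rd of 4 semitones is a major 3rd
= major 3rd


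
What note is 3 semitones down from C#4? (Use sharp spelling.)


Step by step:
C#4: chromatic position 1 in octave 4 → absolute = 4×12 + 1 = 49
Transpose down 3: 49 - 3 = 46
46 = 3×12 + 10 → A# in octave 3
Result = A#3


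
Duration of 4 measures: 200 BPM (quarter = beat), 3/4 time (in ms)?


Quarter-note beat duration = 60000 / 200 ms
Beats per measure (3/4) = 3
One measure = 3 × 60000 / 200 = 180000 / 200 ms
4 measures = 4 × 180000 / 200 = 720000 / 200
= 3600.0 ms


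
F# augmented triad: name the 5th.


Solution.
Augmented triad = root + major 3rd (4 semitones) + augmented 5th (8 semitones)
A triad on F# stacks thirds, so the chord tones use letter names F-A-C
Root: F#
Major 3rd above F#: A#
Augmented 5th above F#: C##
The 5th = C##


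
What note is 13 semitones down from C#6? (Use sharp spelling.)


Solution.
C#6: chromatic position 1 in octave 6 → absolute = 6×12 + 1 = 73
Transpose down 13: 73 - 13 = 60
60 = 5×12 + 0 → C in octave 5
Result = C5


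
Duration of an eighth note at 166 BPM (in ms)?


Working:
One quarter-note beat = 60000 / BPM = 60000 / 166 ms
Eighth note = 1/2 × quarter note
Duration = 1/2 × 60000 / 166 = 30000 / 166
= 180.7 ms


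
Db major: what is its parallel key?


Working:
Parallel keys share the same tonic but differ in mode
Db major → parallel is Db minor
= Db minor


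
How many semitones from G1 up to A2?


Solution.
Absolute semitone position = octave×12 + chromatic position
G1: 1×12 + 7 = 19
A2: 2×12 + 9 = 33
Difference = 33 - 19 = 14
= 14 semitones


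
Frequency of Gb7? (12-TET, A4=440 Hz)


Let's work it out.
f = 440 × 2^(n/12) where n = semitones from A4
Gb7: 33 semitones from A4
f = 440 × 2^(33/12)
f = 2959.96 Hz


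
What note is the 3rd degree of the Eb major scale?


Working:
Major scale pattern: W-W-H-W-W-W-H (2-2-1-2-2-2-1 semitones)
Starting from Eb:
  Eb + 2 semitones → F
  F + 2 semitones → G
  G + 1 semitone → Ab
  Ab + 2 semitones → Bb
  Bb + 2 semitones → C
  C + 2 semitones → D
  D + 1 semitone → Eb
Scale: Eb F G Ab Bb C D
Degree 3 = G


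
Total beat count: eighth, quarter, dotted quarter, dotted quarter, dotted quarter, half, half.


Reasoning:
Beat values:
  eighth = 0.5 beats
  quarter = 1 beat
  dotted quarter = 1.5 beats
  dotted quarter = 1.5 beats
  dotted quarter = 1.5 beats
  half = 2 beats
  half = 2 beats
Sum = 0.5 + 1 + 1.5 + 1.5 + 1.5 + 2 + 2
= 10 beats


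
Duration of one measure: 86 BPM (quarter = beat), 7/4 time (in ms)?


Step by step:
Quarter-note beat duration = 60000 / 86 ms
Beats per measure (7/4) = 7
One measure = 7 × 60000 / 86 = 420000 / 86 ms
= 4883.7 ms


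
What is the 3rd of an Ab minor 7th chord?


Let's work it out.
Minor 7th chord = root + minor 3rd + perfect 5th + minor 7th
Seventh chords stack in thirds, so the letter names are A-C-E-G
Root: Ab
Minor 3rd above Ab: Cb
Perfect 5th above Ab: Eb
Minor 7th above Ab: Gb
The 3rd = Cb


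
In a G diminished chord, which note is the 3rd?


Step by step:
Diminished triad = root + minor 3rd (3 semitones) + diminished 5th (6 semitones)
A triad on G stacks thirds, so the chord tones use letter names G-B-D
Root: G
Minor 3rd above G: Bb
Diminished 5th above G: Db
The 3rd = Bb


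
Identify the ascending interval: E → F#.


Solution.
Letter names: E → F spans 2 letter names → a 2nd
Semitones: E → F# = 2 half-steps
A 2nd of 2 semitones is a major 2nd
= major 2nd


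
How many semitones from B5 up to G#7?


Solution.
Absolute semitone position = octave×12 + chromatic position
B5: 5×12 + 11 = 71
G#7: 7×12 + 8 = 92
Difference = 92 - 71 = 21
= 21 semitones


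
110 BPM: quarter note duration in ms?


Working:
One quarter-note beat = 60000 / BPM = 60000 / 110 ms
Duration = 60000 / 110
= 545.5 ms


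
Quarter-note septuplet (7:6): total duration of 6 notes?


Let's work it out.
Septuplet: 7 notes occupy the space of 6 quarter notes
Space = 6 × 1 = 6 beats
Each septuplet note = 6 / 7 = 6/7 beats
6 notes = 6 × 6/7 = 36/7
= 36/7 beats


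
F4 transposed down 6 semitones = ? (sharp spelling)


Step by step:
F4: chromatic position 5 in octave 4 → absolute = 4×12 + 5 = 53
Transpose down 6: 53 - 6 = 47
47 = 3×12 + 11 → B in octave 3
Result = B3


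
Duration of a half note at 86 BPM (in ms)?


One quarter-note beat = 60000 / BPM = 60000 / 86 ms
Half note = 2 × quarter note
Duration = 2 × 60000 / 86 = 120000 / 86
= 1395.3 ms


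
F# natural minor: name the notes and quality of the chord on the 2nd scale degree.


Let's work it out.
F# natural minor scale: F# G# A B C# D E
Diatonic triad on degree 2 stacks scale notes 2, 4, 6: G# B D
G#→B = 3 semitones; G#→D = 6 semitones → diminished triad
= G# B D (diminished)


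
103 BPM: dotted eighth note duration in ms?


Solution.
One quarter-note beat = 60000 / BPM = 60000 / 103 ms
Dotted eighth note = 3/4 × quarter note
Duration = 3/4 × 60000 / 103 = 45000 / 103
= 436.9 ms


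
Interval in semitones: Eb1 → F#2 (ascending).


Working:
Absolute semitone position = octave×12 + chromatic position
Eb1: 1×12 + 3 = 15
F#2: 2×12 + 6 = 30
Difference = 30 - 15 = 15
= 15 semitones


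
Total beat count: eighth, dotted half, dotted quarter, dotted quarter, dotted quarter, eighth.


Beat values:
  eighth = 0.5 beats
  dotted half = 3 beats
  dotted quarter = 1.5 beats
  dotted quarter = 1.5 beats
  dotted quarter = 1.5 beats
  eighth = 0.5 beats
Sum = 0.5 + 3 + 1.5 + 1.5 + 1.5 + 0.5
= 8.5 beats


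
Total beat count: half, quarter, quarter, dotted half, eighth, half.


Beat values:
  half = 2 beats
  quarter = 1 beat
  quarter = 1 beat
  dotted half = 3 beats
  eighth = 0.5 beats
  half = 2 beats
Sum = 2 + 1 + 1 + 3 + 0.5 + 2
= 9.5 beats


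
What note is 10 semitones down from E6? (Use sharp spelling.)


E6: chromatic position 4 in octave 6 → absolute = 6×12 + 4 = 76
Transpose down 10: 76 - 10 = 66
66 = 5×12 + 6 → F# in octave 5
Result = F#5


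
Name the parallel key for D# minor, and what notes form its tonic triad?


Let's work it out.
Parallel keys share the same tonic but differ in mode
D# minor → parallel is D# major
Tonic triad of D# major = D# F## A#
= D# major; triad = D# F## A#


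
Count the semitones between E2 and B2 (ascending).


Solution.
Absolute semitone position = octave×12 + chromatic position
E2: 2×12 + 4 = 28
B2: 2×12 + 11 = 35
Difference = 35 - 28 = 7
= 7 semitones


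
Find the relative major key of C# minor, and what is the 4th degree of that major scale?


The relative major shares the key signature and is a minor 3rd above the minor tonic
A minor 3rd above C# is E
→ relative major of C# minor is E major
E major scale: E F# G# A B C# D#
= E major; 4th degree = A


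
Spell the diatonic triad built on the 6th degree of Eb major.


Step by step:
Eb major scale: Eb F G Ab Bb C D
Diatonic triad on degree 6 stacks scale notes 6, 1, 3: C Eb G
C→Eb = 3 semitones; C→G = 7 semitones → minor triad
= C Eb G (minor)


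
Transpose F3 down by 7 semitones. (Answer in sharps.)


Reasoning:
F3: chromatic position 5 in octave 3 → absolute = 3×12 + 5 = 41
Transpose down 7: 41 - 7 = 34
34 = 2×12 + 10 → A# in octave 2
Result = A#2


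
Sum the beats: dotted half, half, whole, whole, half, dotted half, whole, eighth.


Let's work it out.
Beat values:
  dotted half = 3 beats
  half = 2 beats
  whole = 4 beats
  whole = 4 beats
  half = 2 beats
  dotted half = 3 beats
  whole = 4 beats
  eighth = 0.5 beats
Sum = 3 + 2 + 4 + 4 + 2 + 3 + 4 + 0.5
= 22.5 beats


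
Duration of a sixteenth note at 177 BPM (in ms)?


One quarter-note beat = 60000 / BPM = 60000 / 177 ms
Sixteenth note = 1/4 × quarter note
Duration = 1/4 × 60000 / 177 = 15000 / 177
= 84.7 ms


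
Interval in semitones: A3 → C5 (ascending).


Reasoning:
Absolute semitone position = octave×12 + chromatic position
A3: 3×12 + 9 = 45
C5: 5×12 + 0 = 60
Difference = 60 - 45 = 15
= 15 semitones


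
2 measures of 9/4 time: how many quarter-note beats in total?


Solution.
Time signature 9/4: the bottom number 4 means the quarter note gets one count
The top number 9 means 9 quarter-note beats per measure
Total = 9 × 2 measures
= 18 quarter-note beats


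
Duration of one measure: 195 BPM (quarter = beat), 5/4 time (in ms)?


Step by step:
Quarter-note beat duration = 60000 / 195 ms
Beats per measure (5/4) = 5
One measure = 5 × 60000 / 195 = 300000 / 195 ms
= 1538.5 ms


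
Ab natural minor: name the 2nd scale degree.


Let's work it out.
Natural minor scale pattern: W-H-W-W-H-W-W (2-1-2-2-1-2-2 semitones)
Starting from Ab:
  Ab + 2 semitones → Bb
  Bb + 1 semitone → Cb
  Cb + 2 semitones → Db
  Db + 2 semitones → Eb
  Eb + 1 semitone → Fb
  Fb + 2 semitones → Gb
  Gb + 2 semitones → Ab
Scale: Ab Bb Cb Db Eb Fb Gb
Degree 2 = Bb


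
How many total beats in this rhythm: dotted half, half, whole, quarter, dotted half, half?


Working:
Beat values:
  dotted half = 3 beats
  half = 2 beats
  whole = 4 beats
  quarter = 1 beat
  dotted half = 3 beats
  half = 2 beats
Sum = 3 + 2 + 4 + 1 + 3 + 2
= 15 beats


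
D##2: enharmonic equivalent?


Working:
Enharmonic notes sound the same pitch but are spelled with different letter names
D## and E name the same pitch class
= E2


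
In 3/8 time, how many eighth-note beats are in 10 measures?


Let's work it out.
Time signature 3/8: the bottom number 8 means the eighth note gets one count
The top number 3 means 3 eighth-note beats per measure
Total = 3 × 10 measures
= 30 eighth-note beats


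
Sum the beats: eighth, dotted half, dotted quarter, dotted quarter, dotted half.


Solution.
Beat values:
  eighth = 0.5 beats
  dotted half = 3 beats
  dotted quarter = 1.5 beats
  dotted quarter = 1.5 beats
  dotted half = 3 beats
Sum = 0.5 + 3 + 1.5 + 1.5 + 3
= 9.5 beats


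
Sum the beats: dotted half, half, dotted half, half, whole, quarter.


Reasoning:
Beat values:
  dotted half = 3 beats
  half = 2 beats
  dotted half = 3 beats
  half = 2 beats
  whole = 4 beats
  quarter = 1 beat
Sum = 3 + 2 + 3 + 2 + 4 + 1
= 15 beats


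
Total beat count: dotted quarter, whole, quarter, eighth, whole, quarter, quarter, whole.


Beat values:
  dotted quarter = 1.5 beats
  whole = 4 beats
  quarter = 1 beat
  eighth = 0.5 beats
  whole = 4 beats
  quarter = 1 beat
  quarter = 1 beat
  whole = 4 beats
Sum = 1.5 + 4 + 1 + 0.5 + 4 + 1 + 1 + 4
= 17 beats


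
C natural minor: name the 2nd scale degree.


Natural minor scale pattern: W-H-W-W-H-W-W (2-1-2-2-1-2-2 semitones)
Starting from C:
  C + 2 semitones → D
  D + 1 semitone → Eb
  Eb + 2 semitones → F
  F + 2 semitones → G
  G + 1 semitone → Ab
  Ab + 2 semitones → Bb
  Bb + 2 semitones → C
Scale: C D Eb F G Ab Bb
Degree 2 = D


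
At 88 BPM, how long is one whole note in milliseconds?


Solution.
One quarter-note beat = 60000 / BPM = 60000 / 88 ms
Whole note = 4 × quarter note
Duration = 4 × 60000 / 88 = 240000 / 88
= 2727.3 ms


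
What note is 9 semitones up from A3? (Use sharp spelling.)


Let's work it out.
A3: chromatic position 9 in octave 3 → absolute = 3×12 + 9 = 45
Transpose up 9: 45 + 9 = 54
54 = 4×12 + 6 → F# in octave 4
Result = F#4


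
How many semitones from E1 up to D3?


Reasoning:
Absolute semitone position = octave×12 + chromatic position
E1: 1×12 + 4 = 16
D3: 3×12 + 2 = 38
Difference = 38 - 16 = 22
= 22 semitones


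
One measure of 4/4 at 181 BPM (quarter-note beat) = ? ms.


Let's work it out.
Quarter-note beat duration = 60000 / 181 ms
Beats per measure (4/4) = 4
One measure = 4 × 60000 / 181 = 240000 / 181 ms
= 1326.0 ms


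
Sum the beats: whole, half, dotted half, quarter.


Step by step:
Beat values:
  whole = 4 beats
  half = 2 beats
  dotted half = 3 beats
  quarter = 1 beat
Sum = 4 + 2 + 3 + 1
= 10 beats


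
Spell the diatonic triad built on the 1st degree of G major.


Working:
G major scale: G A B C D E F#
Diatonic triad on degree 1 stacks scale notes 1, 3, 5: G B D
G→B = 4 semitones; G→D = 7 semitones → major triad
= G B D (major)


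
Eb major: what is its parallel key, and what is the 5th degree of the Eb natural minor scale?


Working:
Parallel keys share the same tonic but differ in mode
Eb major → parallel is Eb minor
Eb natural minor scale: Eb F Gb Ab Bb Cb Db
= Eb minor; 5th degree = Bb


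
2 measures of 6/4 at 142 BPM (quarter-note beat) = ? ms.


Let's work it out.
Quarter-note beat duration = 60000 / 142 ms
Beats per measure (6/4) = 6
One measure = 6 × 60000 / 142 = 360000 / 142 ms
2 measures = 2 × 360000 / 142 = 720000 / 142
= 5070.4 ms


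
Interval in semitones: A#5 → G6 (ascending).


Working:
Absolute semitone position = octave×12 + chromatic position
A#5: 5×12 + 10 = 70
G6: 6×12 + 7 = 79
Difference = 79 - 70 = 9
= 9 semitones


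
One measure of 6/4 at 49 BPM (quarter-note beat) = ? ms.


Working:
Quarter-note beat duration = 60000 / 49 ms
Beats per measure (6/4) = 6
One measure = 6 × 60000 / 49 = 360000 / 49 ms
= 7346.9 ms


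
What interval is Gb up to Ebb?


Letter names: G → E spans 6 letter names → a 6th
Semitones: Gb → Ebb = 8 half-steps
A 6th of 8 semitones is a minor 6th
= minor 6th


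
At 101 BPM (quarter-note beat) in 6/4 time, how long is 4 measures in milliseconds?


Solution.
Quarter-note beat duration = 60000 / 101 ms
Beats per measure (6/4) = 6
One measure = 6 × 60000 / 101 = 360000 / 101 ms
4 measures = 4 × 360000 / 101 = 1440000 / 101
= 14257.4 ms


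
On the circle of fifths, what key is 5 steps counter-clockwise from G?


Solution.
Each counter-clockwise step moves down a perfect 5th (= up a perfect 4th)
From G: G → C → F → Bb → Eb → Ab
= Ab


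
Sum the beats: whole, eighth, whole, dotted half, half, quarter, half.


Step by step:
Beat values:
  whole = 4 beats
  eighth = 0.5 beats
  whole = 4 beats
  dotted half = 3 beats
  half = 2 beats
  quarter = 1 beat
  half = 2 beats
Sum = 4 + 0.5 + 4 + 3 + 2 + 1 + 2
= 16.5 beats


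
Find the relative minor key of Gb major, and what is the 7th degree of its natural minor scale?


Solution.
The relative minor shares the major's key signature and starts on its 6th degree
6th degree = a major 6th above the tonic; a major 6th above Gb is Eb
→ relative minor of Gb major is Eb minor
Eb natural minor scale: Eb F Gb Ab Bb Cb Db
= Eb minor; 7th degree = Db


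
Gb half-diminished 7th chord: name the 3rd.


Solution.
Half-diminished 7th chord = root + minor 3rd + diminished 5th + minor 7th
Seventh chords stack in thirds, so the letter names are G-B-D-F
Root: Gb
Minor 3rd above Gb: Bbb
Diminished 5th above Gb: Dbb
Minor 7th above Gb: Fb
The 3rd = Bbb


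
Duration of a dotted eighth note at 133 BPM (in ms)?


Step by step:
One quarter-note beat = 60000 / BPM = 60000 / 133 ms
Dotted eighth note = 3/4 × quarter note
Duration = 3/4 × 60000 / 133 = 45000 / 133
= 338.3 ms


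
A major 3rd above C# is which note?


Step by step:
A 3rd spans 3 letter names, so from C we land on E
A major 3rd = 4 semitones above C#
Spell E at that pitch: E#
= E#


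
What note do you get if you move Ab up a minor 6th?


minor 6th: 6 letter names, 8 semitones
Letter: A + 5 → F
Pitch: Ab + 8 semitones, spelled as an F → Fb
= Fb


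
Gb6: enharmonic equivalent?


Let's work it out.
Enharmonic notes sound the same pitch but are spelled with different letter names
Gb and F# name the same pitch class
= F#6


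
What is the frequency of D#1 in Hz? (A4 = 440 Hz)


Reasoning:
f = 440 × 2^(n/12) where n = semitones from A4
D#1: -42 semitones from A4
f = 440 × 2^(-42/12)
f = 38.89 Hz


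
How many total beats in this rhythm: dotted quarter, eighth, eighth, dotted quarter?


Step by step:
Beat values:
  dotted quarter = 1.5 beats
  eighth = 0.5 beats
  eighth = 0.5 beats
  dotted quarter = 1.5 beats
Sum = 1.5 + 0.5 + 0.5 + 1.5
= 4 beats


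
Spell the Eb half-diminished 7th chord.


Solution.
Half-diminished 7th chord = root + minor 3rd + diminished 5th + minor 7th
Seventh chords stack in thirds, so the letter names are E-G-B-D
Root: Eb
Minor 3rd above Eb: Gb
Diminished 5th above Eb: Bbb
Minor 7th above Eb: Db
Chord = Eb Gb Bbb Db


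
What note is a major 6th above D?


Solution.
A 6th spans 6 letter names, so from D we land on B
A major 6th = 9 semitones above D
Spell B at that pitch: B
= B


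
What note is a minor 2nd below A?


A 2nd spans 2 letter names, so from A we land on G
A minor 2nd = 1 semitone below A
Spell G at that pitch: G#
= G#


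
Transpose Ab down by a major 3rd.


Reasoning:
major 3rd: 3 letter names, 4 semitones
Letter: A - 2 → F
Pitch: Ab - 4 semitones, spelled as an F → Fb
= Fb


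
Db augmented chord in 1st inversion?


Reasoning:
Root position: Db F A
1st inversion: move root up an octave
Bass note: F
Notes (bottom to top) = F A Db


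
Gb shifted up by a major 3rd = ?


major 3rd: 3 letter names, 4 semitones
Letter: G + 2 → B
Pitch: Gb + 4 semitones, spelled as a B → Bb
= Bb


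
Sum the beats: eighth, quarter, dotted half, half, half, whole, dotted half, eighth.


Beat values:
  eighth = 0.5 beats
  quarter = 1 beat
  dotted half = 3 beats
  half = 2 beats
  half = 2 beats
  whole = 4 beats
  dotted half = 3 beats
  eighth = 0.5 beats
Sum = 0.5 + 1 + 3 + 2 + 2 + 4 + 3 + 0.5
= 16 beats


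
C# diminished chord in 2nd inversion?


Solution.
Root position: C# E G
2nd inversion: move root and 3rd up an octave
Bass note: G
Notes (bottom to top) = G C# E


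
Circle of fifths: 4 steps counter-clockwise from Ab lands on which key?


Each counter-clockwise step moves down a perfect 5th (= up a perfect 4th)
From Ab: Ab → Db → F#/Gb → B → E
= E


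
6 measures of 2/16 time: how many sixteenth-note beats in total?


Let's work it out.
Time signature 2/16: the bottom number 16 means the sixteenth note gets one count
The top number 2 means 2 sixteenth-note beats per measure
Total = 2 × 6 measures
= 12 sixteenth-note beats


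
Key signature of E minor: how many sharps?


Sharp minor keys follow the circle of fifths: A(0), E(1), B(2), F#(3), C#(4), G#(5), D#(6), A#(7)
E minor has 1 sharp
Order of sharps: F# C# G# D# A# E# B# → first 1: F#
= 1 sharp


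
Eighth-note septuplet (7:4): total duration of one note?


Septuplet: 7 notes occupy the space of 4 eighth notes
Space = 4 × 1/2 = 2 beats
Each septuplet note = 2 / 7 = 2/7 beats
= 2/7 beats


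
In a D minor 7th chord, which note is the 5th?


Minor 7th chord = root + minor 3rd + perfect 5th + minor 7th
Seventh chords stack in thirds, so the letter names are D-F-A-C
Root: D
Minor 3rd above D: F
Perfect 5th above D: A
Minor 7th above D: C
The 5th = A


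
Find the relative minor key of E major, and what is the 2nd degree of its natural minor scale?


The relative minor shares the major's key signature and starts on its 6th degree
6th degree = a major 6th above the tonic; a major 6th above E is C#
→ relative minor of E major is C# minor
C# natural minor scale: C# D# E F# G# A B
= C# minor; 2nd degree = D#


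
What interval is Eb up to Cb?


Step by step:
Letter names: E → C spans 6 letter names → a 6th
Semitones: Eb → Cb = 8 half-steps
A 6th of 8 semitones is a minor 6th
= minor 6th


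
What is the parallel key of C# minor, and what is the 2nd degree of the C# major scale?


Let's work it out.
Parallel keys share the same tonic but differ in mode
C# minor → parallel is C# major
C# major scale: C# D# E# F# G# A# B#
= C# major; 2nd degree = D#


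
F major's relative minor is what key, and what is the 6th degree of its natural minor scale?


Step by step:
The relative minor shares the major's key signature and starts on its 6th degree
6th degree = a major 6th above the tonic; a major 6th above F is D
→ relative minor of F major is D minor
D natural minor scale: D E F G A Bb C
= D minor; 6th degree = Bb


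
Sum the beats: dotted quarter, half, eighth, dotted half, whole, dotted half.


Beat values:
  dotted quarter = 1.5 beats
  half = 2 beats
  eighth = 0.5 beats
  dotted half = 3 beats
  whole = 4 beats
  dotted half = 3 beats
Sum = 1.5 + 2 + 0.5 + 3 + 4 + 3
= 14 beats


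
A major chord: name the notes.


Let's work it out.
Major triad = root + major 3rd (4 semitones) + perfect 5th (7 semitones)
A triad on A stacks thirds, so the chord tones use letter names A-C-E
Root: A
Major 3rd above A: C#
Perfect 5th above A: E
Chord = A C# E


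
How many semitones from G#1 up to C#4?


Working:
Absolute semitone position = octave×12 + chromatic position
G#1: 1×12 + 8 = 20
C#4: 4×12 + 1 = 49
Difference = 49 - 20 = 29
= 29 semitones


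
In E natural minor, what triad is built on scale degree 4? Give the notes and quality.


Let's work it out.
E natural minor scale: E F# G A B C D
Diatonic triad on degree 4 stacks scale notes 4, 6, 1: A C E
A→C = 3 semitones; A→E = 7 semitones → minor triad
= A C E (minor)


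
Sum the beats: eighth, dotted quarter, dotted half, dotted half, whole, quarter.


Beat values:
  eighth = 0.5 beats
  dotted quarter = 1.5 beats
  dotted half = 3 beats
  dotted half = 3 beats
  whole = 4 beats
  quarter = 1 beat
Sum = 0.5 + 1.5 + 3 + 3 + 4 + 1
= 13 beats


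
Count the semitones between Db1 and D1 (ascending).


Absolute semitone position = octave×12 + chromatic position
Db1: 1×12 + 1 = 13
D1: 1×12 + 2 = 14
Difference = 14 - 13 = 1
= 1 semitone


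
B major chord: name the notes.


Let's work it out.
Major triad = root + major 3rd (4 semitones) + perfect 5th (7 semitones)
A triad on B stacks thirds, so the chord tones use letter names B-D-F
Root: B
Major 3rd above B: D#
Perfect 5th above B: F#
Chord = B D# F#


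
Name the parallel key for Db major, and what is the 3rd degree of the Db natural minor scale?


Working:
Parallel keys share the same tonic but differ in mode
Db major → parallel is Db minor
Db natural minor scale: Db Eb Fb Gb Ab Bbb Cb
= Db minor; 3rd degree = Fb


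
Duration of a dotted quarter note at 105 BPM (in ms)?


Let's work it out.
One quarter-note beat = 60000 / BPM = 60000 / 105 ms
Dotted quarter note = 3/2 × quarter note
Duration = 3/2 × 60000 / 105 = 90000 / 105
= 857.1 ms


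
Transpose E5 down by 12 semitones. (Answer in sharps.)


Working:
E5: chromatic position 4 in octave 5 → absolute = 5×12 + 4 = 64
Transpose down 12: 64 - 12 = 52
52 = 4×12 + 4 → E in octave 4
Result = E4


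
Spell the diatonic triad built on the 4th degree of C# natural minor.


C# natural minor scale: C# D# E F# G# A B
Diatonic triad on degree 4 stacks scale notes 4, 6, 1: F# A C#
F#→A = 3 semitones; F#→C# = 7 semitones → minor triad
= F# A C# (minor)


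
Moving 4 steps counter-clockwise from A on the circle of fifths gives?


Each counter-clockwise step moves down a perfect 5th (= up a perfect 4th)
From A: A → D → G → C → F
= F


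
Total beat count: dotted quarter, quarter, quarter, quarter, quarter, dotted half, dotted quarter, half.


Beat values:
  dotted quarter = 1.5 beats
  quarter = 1 beat
  quarter = 1 beat
  quarter = 1 beat
  quarter = 1 beat
  dotted half = 3 beats
  dotted quarter = 1.5 beats
  half = 2 beats
Sum = 1.5 + 1 + 1 + 1 + 1 + 3 + 1.5 + 2
= 12 beats


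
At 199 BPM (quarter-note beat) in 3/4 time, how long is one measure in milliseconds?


Quarter-note beat duration = 60000 / 199 ms
Beats per measure (3/4) = 3
One measure = 3 × 60000 / 199 = 180000 / 199 ms
= 904.5 ms


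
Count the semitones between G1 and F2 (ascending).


Step by step:
Absolute semitone position = octave×12 + chromatic position
G1: 1×12 + 7 = 19
F2: 2×12 + 5 = 29
Difference = 29 - 19 = 10
= 10 semitones


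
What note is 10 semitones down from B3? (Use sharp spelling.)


Solution.
B3: chromatic position 11 in octave 3 → absolute = 3×12 + 11 = 47
Transpose down 10: 47 - 10 = 37
37 = 3×12 + 1 → C# in octave 3
Result = C#3


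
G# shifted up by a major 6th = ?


Working:
major 6th: 6 letter names, 9 semitones
Letter: G + 5 → E
Pitch: G# + 9 semitones, spelled as an E → E#
= E#


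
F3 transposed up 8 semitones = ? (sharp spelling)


F3: chromatic position 5 in octave 3 → absolute = 3×12 + 5 = 41
Transpose up 8: 41 + 8 = 49
49 = 4×12 + 1 → C# in octave 4
Result = C#4


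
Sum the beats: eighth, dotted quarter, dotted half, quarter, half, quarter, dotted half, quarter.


Reasoning:
Beat values:
  eighth = 0.5 beats
  dotted quarter = 1.5 beats
  dotted half = 3 beats
  quarter = 1 beat
  half = 2 beats
  quarter = 1 beat
  dotted half = 3 beats
  quarter = 1 beat
Sum = 0.5 + 1.5 + 3 + 1 + 2 + 1 + 3 + 1
= 13 beats


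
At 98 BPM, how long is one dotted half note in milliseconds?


Solution.
One quarter-note beat = 60000 / BPM = 60000 / 98 ms
Dotted half note = 3 × quarter note
Duration = 3 × 60000 / 98 = 180000 / 98
= 1836.7 ms


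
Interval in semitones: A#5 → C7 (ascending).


Step by step:
Absolute semitone position = octave×12 + chromatic position
A#5: 5×12 + 10 = 70
C7: 7×12 + 0 = 84
Difference = 84 - 70 = 14
= 14 semitones


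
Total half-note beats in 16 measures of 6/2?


Step by step:
Time signature 6/2: the bottom number 2 means the half note gets one count
The top number 6 means 6 half-note beats per measure
Total = 6 × 16 measures
= 96 half-note beats


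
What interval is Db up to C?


Letter names: D → C spans 7 letter names → a 7th
Semitones: Db → C = 11 half-steps
A 7th of 11 semitones is a major 7th
= major 7th


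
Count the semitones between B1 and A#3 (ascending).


Step by step:
Absolute semitone position = octave×12 + chromatic position
B1: 1×12 + 11 = 23
A#3: 3×12 + 10 = 46
Difference = 46 - 23 = 23
= 23 semitones


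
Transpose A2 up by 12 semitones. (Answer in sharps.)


Reasoning:
A2: chromatic position 9 in octave 2 → absolute = 2×12 + 9 = 33
Transpose up 12: 33 + 12 = 45
45 = 3×12 + 9 → A in octave 3
Result = A3


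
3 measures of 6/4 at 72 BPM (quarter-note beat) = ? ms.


Step by step:
Quarter-note beat duration = 60000 / 72 ms
Beats per measure (6/4) = 6
One measure = 6 × 60000 / 72 = 360000 / 72 ms
3 measures = 3 × 360000 / 72 = 1080000 / 72
= 15000.0 ms


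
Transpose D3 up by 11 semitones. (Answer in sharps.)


Solution.
D3: chromatic position 2 in octave 3 → absolute = 3×12 + 2 = 38
Transpose up 11: 38 + 11 = 49
49 = 4×12 + 1 → C# in octave 4
Result = C#4


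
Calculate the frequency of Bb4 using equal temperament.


Step by step:
f = 440 × 2^(n/12) where n = semitones from A4
Bb4: 1 semitones from A4
f = 440 × 2^(1/12)
f = 466.16 Hz


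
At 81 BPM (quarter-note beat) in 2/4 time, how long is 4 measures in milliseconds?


Quarter-note beat duration = 60000 / 81 ms
Beats per measure (2/4) = 2
One measure = 2 × 60000 / 81 = 120000 / 81 ms
4 measures = 4 × 120000 / 81 = 480000 / 81
= 5925.9 ms


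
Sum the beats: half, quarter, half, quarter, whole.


Solution.
Beat values:
  half = 2 beats
  quarter = 1 beat
  half = 2 beats
  quarter = 1 beat
  whole = 4 beats
Sum = 2 + 1 + 2 + 1 + 4
= 10 beats


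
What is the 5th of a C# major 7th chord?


Reasoning:
Major 7th chord = root + major 3rd + perfect 5th + major 7th
Seventh chords stack in thirds, so the letter names are C-E-G-B
Root: C#
Major 3rd above C#: E#
Perfect 5th above C#: G#
Major 7th above C#: B#
The 5th = G#


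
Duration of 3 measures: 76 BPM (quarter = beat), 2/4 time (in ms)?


Reasoning:
Quarter-note beat duration = 60000 / 76 ms
Beats per measure (2/4) = 2
One measure = 2 × 60000 / 76 = 120000 / 76 ms
3 measures = 3 × 120000 / 76 = 360000 / 76
= 4736.8 ms


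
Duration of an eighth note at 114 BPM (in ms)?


Solution.
One quarter-note beat = 60000 / BPM = 60000 / 114 ms
Eighth note = 1/2 × quarter note
Duration = 1/2 × 60000 / 114 = 30000 / 114
= 263.2 ms


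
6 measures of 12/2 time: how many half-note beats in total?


Reasoning:
Time signature 12/2: the bottom number 2 means the half note gets one count
The top number 12 means 12 half-note beats per measure
Total = 12 × 6 measures
= 72 half-note beats


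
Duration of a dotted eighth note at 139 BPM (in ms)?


Working:
One quarter-note beat = 60000 / BPM = 60000 / 139 ms
Dotted eighth note = 3/4 × quarter note
Duration = 3/4 × 60000 / 139 = 45000 / 139
= 323.7 ms


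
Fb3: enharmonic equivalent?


Step by step:
Enharmonic notes sound the same pitch but are spelled with different letter names
Fb and E name the same pitch class
= E3


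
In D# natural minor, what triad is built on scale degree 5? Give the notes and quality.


D# natural minor scale: D# E# F# G# A# B C#
Diatonic triad on degree 5 stacks scale notes 5, 7, 2: A# C# E#
A#→C# = 3 semitones; A#→E# = 7 semitones → minor triad
= A# C# E# (minor)


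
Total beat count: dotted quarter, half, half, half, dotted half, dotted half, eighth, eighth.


Working:
Beat values:
  dotted quarter = 1.5 beats
  half = 2 beats
  half = 2 beats
  half = 2 beats
  dotted half = 3 beats
  dotted half = 3 beats
  eighth = 0.5 beats
  eighth = 0.5 beats
Sum = 1.5 + 2 + 2 + 2 + 3 + 3 + 0.5 + 0.5
= 14.5 beats


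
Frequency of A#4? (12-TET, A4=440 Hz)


Let's work it out.
f = 440 × 2^(n/12) where n = semitones from A4
A#4: 1 semitones from A4
f = 440 × 2^(1/12)
f = 466.16 Hz


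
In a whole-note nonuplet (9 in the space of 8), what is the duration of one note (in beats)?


Solution.
Nonuplet: 9 notes occupy the space of 8 whole notes
Space = 8 × 4 = 32 beats
Each nonuplet note = 32 / 9 = 32/9 beats
= 32/9 beats


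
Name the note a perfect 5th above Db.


Working:
A 5th spans 5 letter names, so from D we land on A
A perfect 5th = 7 semitones above Db
Spell A at that pitch: Ab
= Ab


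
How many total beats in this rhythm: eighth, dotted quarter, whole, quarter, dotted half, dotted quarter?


Beat values:
  eighth = 0.5 beats
  dotted quarter = 1.5 beats
  whole = 4 beats
  quarter = 1 beat
  dotted half = 3 beats
  dotted quarter = 1.5 beats
Sum = 0.5 + 1.5 + 4 + 1 + 3 + 1.5
= 11.5 beats


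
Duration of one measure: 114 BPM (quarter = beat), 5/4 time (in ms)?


Working:
Quarter-note beat duration = 60000 / 114 ms
Beats per measure (5/4) = 5
One measure = 5 × 60000 / 114 = 300000 / 114 ms
= 2631.6 ms


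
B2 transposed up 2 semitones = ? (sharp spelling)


B2: chromatic position 11 in octave 2 → absolute = 2×12 + 11 = 35
Transpose up 2: 35 + 2 = 37
37 = 3×12 + 1 → C# in octave 3
Result = C#3


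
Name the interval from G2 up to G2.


Step by step:
Letter names: G → G spans 1 letter name → a unison
Semitones: G2 → G2 = 0 half-steps
A unison of 0 semitones is a perfect unison
= perfect unison


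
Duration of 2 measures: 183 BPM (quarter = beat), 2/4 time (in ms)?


Reasoning:
Quarter-note beat duration = 60000 / 183 ms
Beats per measure (2/4) = 2
One measure = 2 × 60000 / 183 = 120000 / 183 ms
2 measures = 2 × 120000 / 183 = 240000 / 183
= 1311.5 ms


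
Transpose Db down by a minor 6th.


Solution.
minor 6th: 6 letter names, 8 semitones
Letter: D - 5 → F
Pitch: Db - 8 semitones, spelled as an F → F
= F


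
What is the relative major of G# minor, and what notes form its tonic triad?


The relative major shares the key signature and is a minor 3rd above the minor tonic
A minor 3rd above G# is B
→ relative major of G# minor is B major
Tonic triad of B major = root + major 3rd + perfect 5th = B D# F#
= B major; triad = B D# F#


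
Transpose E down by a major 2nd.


Working:
major 2nd: 2 letter names, 2 semitones
Letter: E - 1 → D
Pitch: E - 2 semitones, spelled as a D → D
= D


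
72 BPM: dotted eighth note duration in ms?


Reasoning:
One quarter-note beat = 60000 / BPM = 60000 / 72 ms
Dotted eighth note = 3/4 × quarter note
Duration = 3/4 × 60000 / 72 = 45000 / 72
= 625.0 ms


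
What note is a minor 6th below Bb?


Working:
A 6th spans 6 letter names, so from B we land on D
A minor 6th = 8 semitones below Bb
Spell D at that pitch: D
= D


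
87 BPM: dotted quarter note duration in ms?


Let's work it out.
One quarter-note beat = 60000 / BPM = 60000 / 87 ms
Dotted quarter note = 3/2 × quarter note
Duration = 3/2 × 60000 / 87 = 90000 / 87
= 1034.5 ms


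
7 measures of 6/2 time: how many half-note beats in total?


Solution.
Time signature 6/2: the bottom number 2 means the half note gets one count
The top number 6 means 6 half-note beats per measure
Total = 6 × 7 measures
= 42 half-note beats


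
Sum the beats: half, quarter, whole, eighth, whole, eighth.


Solution.
Beat values:
  half = 2 beats
  quarter = 1 beat
  whole = 4 beats
  eighth = 0.5 beats
  whole = 4 beats
  eighth = 0.5 beats
Sum = 2 + 1 + 4 + 0.5 + 4 + 0.5
= 12 beats


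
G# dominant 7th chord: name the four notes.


Reasoning:
Dominant 7th chord = root + major 3rd + perfect 5th + minor 7th
Seventh chords stack in thirds, so the letter names are G-B-D-F
Root: G#
Major 3rd above G#: B#
Perfect 5th above G#: D#
Minor 7th above G#: F#
Chord = G# B# D# F#


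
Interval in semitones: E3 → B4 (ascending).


Absolute semitone position = octave×12 + chromatic position
E3: 3×12 + 4 = 40
B4: 4×12 + 11 = 59
Difference = 59 - 40 = 19
= 19 semitones


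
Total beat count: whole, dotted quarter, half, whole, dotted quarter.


Solution.
Beat values:
  whole = 4 beats
  dotted quarter = 1.5 beats
  half = 2 beats
  whole = 4 beats
  dotted quarter = 1.5 beats
Sum = 4 + 1.5 + 2 + 4 + 1.5
= 13 beats


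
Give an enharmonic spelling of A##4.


Enharmonic notes sound the same pitch but are spelled with different letter names
A## and B name the same pitch class
= B4


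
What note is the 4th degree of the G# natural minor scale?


Let's work it out.
Natural minor scale pattern: W-H-W-W-H-W-W (2-1-2-2-1-2-2 semitones)
Starting from G#:
  G# + 2 semitones → A#
  A# + 1 semitone → B
  B + 2 semitones → C#
  C# + 2 semitones → D#
  D# + 1 semitone → E
  E + 2 semitones → F#
  F# + 2 semitones → G#
Scale: G# A# B C# D# E F#
Degree 4 = C#


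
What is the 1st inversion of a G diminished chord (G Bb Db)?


Root position: G Bb Db
1st inversion: move root up an octave
Bass note: Bb
Notes (bottom to top) = Bb Db G


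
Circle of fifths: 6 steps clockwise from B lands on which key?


Reasoning:
Each clockwise step on the circle of fifths moves up a perfect 5th
From B: B → F#/Gb → Db → Ab → Eb → Bb → F
= F


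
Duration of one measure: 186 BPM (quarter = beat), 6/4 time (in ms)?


Let's work it out.
Quarter-note beat duration = 60000 / 186 ms
Beats per measure (6/4) = 6
One measure = 6 × 60000 / 186 = 360000 / 186 ms
= 1935.5 ms


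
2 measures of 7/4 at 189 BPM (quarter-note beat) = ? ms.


Solution.
Quarter-note beat duration = 60000 / 189 ms
Beats per measure (7/4) = 7
One measure = 7 × 60000 / 189 = 420000 / 189 ms
2 measures = 2 × 420000 / 189 = 840000 / 189
= 4444.4 ms


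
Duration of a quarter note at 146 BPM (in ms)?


Solution.
One quarter-note beat = 60000 / BPM = 60000 / 146 ms
Duration = 60000 / 146
= 411.0 ms


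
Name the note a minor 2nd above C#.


Reasoning:
A 2nd spans 2 letter names, so from C we land on D
A minor 2nd = 1 semitone above C#
Spell D at that pitch: D
= D
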